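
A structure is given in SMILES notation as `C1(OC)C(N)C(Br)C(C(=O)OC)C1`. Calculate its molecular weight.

252.11 g/mol

Atom tally by fragment:
  cyclopentane ring core → C:5 H:10
  (− 4 ring H displaced by substituents)
  + OCH3 → C:1 H:3 O:1
  + NH2 → N:1 H:2
  + Br → Br:1
  + COOCH3 → C:2 H:3 O:2
Element totals:
  C: 8
  H: 14
  Br: 1
  N: 1
  O: 3
Molecular formula: C8H14BrNO3.
  M = 8(12.011) + 14(1.008) + 79.904 + 14.007 + 3(15.999)
    = 96.088 + 14.112 + 79.904 + 14.007 + 47.997 = 252.108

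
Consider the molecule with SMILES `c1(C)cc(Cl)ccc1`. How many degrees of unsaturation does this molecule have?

Atom tally by fragment:
  benzene ring core → C:6 H:6
  (− 2 ring H displaced by substituents)
  + CH3 → C:1 H:3
  + Cl → Cl:1
Element totals:
  C: 7
  H: 7
  Cl: 1
Molecular formula: C7H7Cl.
DoU = (2C + 2 + N − H − X) / 2 = (2·7 + 2 + 0 − 7 − 1) / 2 = 4.

4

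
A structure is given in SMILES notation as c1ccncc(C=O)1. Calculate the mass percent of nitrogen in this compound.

13.08%

Atom tally by fragment:
  pyridine ring core → C:5 H:5 N:1
  (− 1 ring H displaced by substituents)
  + CHO → C:1 H:1 O:1
Element totals:
  C: 6
  H: 5
  N: 1
  O: 1
Molecular formula: C6H5NO.
Molar mass = 107.112 g/mol.
Mass from N: 1 × 14.007 = 14.007 g/mol.
%N = 14.007 / 107.112 × 100 = 13.08%.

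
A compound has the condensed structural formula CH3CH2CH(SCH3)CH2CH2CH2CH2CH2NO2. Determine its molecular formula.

Element totals:
  C: 9
  H: 19
  N: 1
  O: 2
  S: 1

C9H19NO2S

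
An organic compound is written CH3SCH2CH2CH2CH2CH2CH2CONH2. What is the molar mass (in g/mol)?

175.29 g/mol

Element totals:
  C: 8
  H: 17
  N: 1
  O: 1
  S: 1
Molecular formula: C8H17NOS.
  M = 8(12.011) + 17(1.008) + 14.007 + 15.999 + 32.06
    = 96.088 + 17.136 + 14.007 + 15.999 + 32.060 = 175.290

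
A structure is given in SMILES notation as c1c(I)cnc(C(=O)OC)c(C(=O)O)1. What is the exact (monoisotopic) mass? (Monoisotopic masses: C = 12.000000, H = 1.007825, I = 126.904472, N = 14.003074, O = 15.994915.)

Atom tally by fragment:
  pyridine ring core → C:5 H:5 N:1
  (− 3 ring H displaced by substituents)
  + I → I:1
  + COOCH3 → C:2 H:3 O:2
  + COOH → C:1 H:1 O:2
Element totals:
  C: 8
  H: 6
  I: 1
  N: 1
  O: 4
Molecular formula: C8H6INO4.
  M = 8(12.0) + 6(1.007825) + 126.904472 + 14.003074 + 4(15.994915)
    = 96.000000 + 6.046950 + 126.904472 + 14.003074 + 63.979660 = 306.934156

306.9342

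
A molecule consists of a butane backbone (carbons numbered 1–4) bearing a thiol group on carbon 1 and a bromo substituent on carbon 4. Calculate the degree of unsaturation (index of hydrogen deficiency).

Atom tally by fragment:
  HSCH2 → C:1 H:3 S:1
  CH2 → C:1 H:2
  CH2 → C:1 H:2
  CH2Br → C:1 H:2 Br:1
Element totals:
  C: 4
  H: 9
  Br: 1
  S: 1
Molecular formula: C4H9BrS.
DoU = (2C + 2 + N − H − X) / 2 = (2·4 + 2 + 0 − 9 − 1) / 2 = 0.

0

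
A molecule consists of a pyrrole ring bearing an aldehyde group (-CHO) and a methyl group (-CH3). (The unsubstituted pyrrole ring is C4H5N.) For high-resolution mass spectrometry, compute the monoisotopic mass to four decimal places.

Atom tally by fragment:
  pyrrole ring core → C:4 H:5 N:1
  (− 2 ring H displaced by substituents)
  + CHO → C:1 H:1 O:1
  + CH3 → C:1 H:3
Element totals:
  C: 6
  H: 7
  N: 1
  O: 1
Molecular formula: C6H7NO.
  M = 6(12.0) + 7(1.007825) + 14.003074 + 15.994915
    = 72.000000 + 7.054775 + 14.003074 + 15.994915 = 109.052764

109.0528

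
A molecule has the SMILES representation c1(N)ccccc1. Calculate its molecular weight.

93.13 g/mol

Atom tally by fragment:
  benzene ring core → C:6 H:6
  (− 1 ring H displaced by substituents)
  + NH2 → N:1 H:2
Element totals:
  C: 6
  H: 7
  N: 1
Molecular formula: C6H7N.
  M = 6(12.011) + 7(1.008) + 14.007
    = 72.066 + 7.056 + 14.007 = 93.129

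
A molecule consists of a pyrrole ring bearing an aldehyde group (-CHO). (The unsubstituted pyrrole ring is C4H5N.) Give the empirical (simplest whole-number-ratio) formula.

C5H5NO

Atom tally by fragment:
  pyrrole ring core → C:4 H:5 N:1
  (− 1 ring H displaced by substituents)
  + CHO → C:1 H:1 O:1
Element totals:
  C: 5
  H: 5
  N: 1
  O: 1
Molecular formula: C5H5NO.
gcd of subscripts (5, 5, 1, 1) = 1, so the empirical formula equals the molecular formula.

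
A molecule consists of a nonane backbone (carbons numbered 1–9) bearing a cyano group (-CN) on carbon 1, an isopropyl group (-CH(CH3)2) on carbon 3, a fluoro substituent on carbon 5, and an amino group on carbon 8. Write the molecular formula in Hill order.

C13H25FN2

Atom tally by fragment:
  NCCH2 → C:2 H:2 N:1
  CH2 → C:1 H:2
  CH(CH(CH3)2) → C:4 H:8
  CH2 → C:1 H:2
  CH(F) → C:1 H:1 F:1
  CH2 → C:1 H:2
  CH2 → C:1 H:2
  CH(NH2) → C:1 H:3 N:1
  CH3 → C:1 H:3
Element totals:
  C: 13
  H: 25
  F: 1
  N: 2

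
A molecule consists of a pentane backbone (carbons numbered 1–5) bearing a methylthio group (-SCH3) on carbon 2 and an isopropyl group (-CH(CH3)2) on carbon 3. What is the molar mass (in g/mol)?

Atom tally by fragment:
  CH3 → C:1 H:3
  CH(SCH3) → C:2 H:4 S:1
  CH(CH(CH3)2) → C:4 H:8
  CH2 → C:1 H:2
  CH3 → C:1 H:3
Element totals:
  C: 9
  H: 20
  S: 1
Molecular formula: C9H20S.
  M = 9(12.011) + 20(1.008) + 32.06
    = 108.099 + 20.160 + 32.060 = 160.319

160.32 g/mol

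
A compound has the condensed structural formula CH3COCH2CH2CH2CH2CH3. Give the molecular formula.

C7H14O

Atom tally by fragment:
  CH3COCH2 → C:3 H:5 O:1
  CH2 → C:1 H:2
  CH2 → C:1 H:2
  CH2 → C:1 H:2
  CH3 → C:1 H:3
Element totals:
  C: 7
  H: 14
  O: 1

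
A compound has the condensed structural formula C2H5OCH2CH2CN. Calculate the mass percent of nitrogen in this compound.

14.13%

Atom tally by fragment:
  C2H5OCH2 → C:3 H:7 O:1
  CH2CN → C:2 H:2 N:1
Element totals:
  C: 5
  H: 9
  N: 1
  O: 1
Molecular formula: C5H9NO.
Molar mass = 99.133 g/mol.
Mass from N: 1 × 14.007 = 14.007 g/mol.
%N = 14.007 / 99.133 × 100 = 14.13%.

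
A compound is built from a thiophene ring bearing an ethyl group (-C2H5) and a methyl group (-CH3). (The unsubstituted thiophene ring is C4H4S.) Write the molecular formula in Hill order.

C7H10S

Atom tally by fragment:
  thiophene ring core → C:4 H:4 S:1
  (− 2 ring H displaced by substituents)
  + C2H5 → C:2 H:5
  + CH3 → C:1 H:3
Element totals:
  C: 7
  H: 10
  S: 1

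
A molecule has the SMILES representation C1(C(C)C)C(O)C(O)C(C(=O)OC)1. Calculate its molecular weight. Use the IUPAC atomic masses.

Atom tally by fragment:
  cyclobutane ring core → C:4 H:8
  (− 4 ring H displaced by substituents)
  + CH(CH3)2 → C:3 H:7
  + OH → O:1 H:1
  + OH → O:1 H:1
  + COOCH3 → C:2 H:3 O:2
Element totals:
  C: 9
  H: 16
  O: 4
Molecular formula: C9H16O4.
  M = 9(12.011) + 16(1.008) + 4(15.999)
    = 108.099 + 16.128 + 63.996 = 188.223

188.22 g/mol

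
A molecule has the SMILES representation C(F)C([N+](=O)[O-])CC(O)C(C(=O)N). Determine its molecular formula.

Atom tally by fragment:
  FCH2 → C:1 H:2 F:1
  CH(NO2) → C:1 H:1 N:1 O:2
  CH2 → C:1 H:2
  CH(OH) → C:1 H:2 O:1
  CH2CONH2 → C:2 H:4 O:1 N:1
Element totals:
  C: 6
  H: 11
  F: 1
  N: 2
  O: 4

C6H11FN2O4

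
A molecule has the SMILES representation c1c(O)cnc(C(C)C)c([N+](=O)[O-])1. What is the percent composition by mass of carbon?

52.74%

Atom tally by fragment:
  pyridine ring core → C:5 H:5 N:1
  (− 3 ring H displaced by substituents)
  + OH → O:1 H:1
  + CH(CH3)2 → C:3 H:7
  + NO2 → N:1 O:2
Element totals:
  C: 8
  H: 10
  N: 2
  O: 3
Molecular formula: C8H10N2O3.
Molar mass = 182.179 g/mol.
Mass from C: 8 × 12.011 = 96.088 g/mol.
%C = 96.088 / 182.179 × 100 = 52.74%.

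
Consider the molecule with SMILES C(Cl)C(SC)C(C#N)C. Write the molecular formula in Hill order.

C6H10ClNS

Atom tally by fragment:
  ClCH2 → C:1 H:2 Cl:1
  CH(SCH3) → C:2 H:4 S:1
  CH(CN) → C:2 H:1 N:1
  CH3 → C:1 H:3
Element totals:
  C: 6
  H: 10
  Cl: 1
  N: 1
  S: 1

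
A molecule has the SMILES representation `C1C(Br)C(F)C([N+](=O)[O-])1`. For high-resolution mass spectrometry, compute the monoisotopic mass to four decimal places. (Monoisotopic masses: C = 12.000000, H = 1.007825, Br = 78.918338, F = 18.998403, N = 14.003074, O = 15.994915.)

196.9488

Atom tally by fragment:
  cyclobutane ring core → C:4 H:8
  (− 3 ring H displaced by substituents)
  + Br → Br:1
  + F → F:1
  + NO2 → N:1 O:2
Element totals:
  C: 4
  H: 5
  Br: 1
  F: 1
  N: 1
  O: 2
Molecular formula: C4H5BrFNO2.
  M = 4(12.0) + 5(1.007825) + 78.918338 + 18.998403 + 14.003074 + 2(15.994915)
    = 48.000000 + 5.039125 + 78.918338 + 18.998403 + 14.003074 + 31.989830 = 196.948770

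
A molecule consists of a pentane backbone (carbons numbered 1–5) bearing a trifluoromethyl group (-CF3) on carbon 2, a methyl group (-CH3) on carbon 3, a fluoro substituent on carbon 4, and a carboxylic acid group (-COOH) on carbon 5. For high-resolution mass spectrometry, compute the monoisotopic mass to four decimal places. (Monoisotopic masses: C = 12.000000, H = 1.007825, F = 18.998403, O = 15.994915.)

Atom tally by fragment:
  CH3 → C:1 H:3
  CH(CF3) → C:2 H:1 F:3
  CH(CH3) → C:2 H:4
  CH(F) → C:1 H:1 F:1
  CH2COOH → C:2 H:3 O:2
Element totals:
  C: 8
  H: 12
  F: 4
  O: 2
Molecular formula: C8H12F4O2.
  M = 8(12.0) + 12(1.007825) + 4(18.998403) + 2(15.994915)
    = 96.000000 + 12.093900 + 75.993612 + 31.989830 = 216.077342

216.0773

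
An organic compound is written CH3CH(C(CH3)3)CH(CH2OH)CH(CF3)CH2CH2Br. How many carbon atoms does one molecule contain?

12

Atom tally by fragment:
  CH3 → C:1 H:3
  CH(C(CH3)3) → C:5 H:10
  CH(CH2OH) → C:2 H:4 O:1
  CH(CF3) → C:2 H:1 F:3
  CH2 → C:1 H:2
  CH2Br → C:1 H:2 Br:1
Element totals:
  C: 12
  H: 22
  Br: 1
  F: 3
  O: 1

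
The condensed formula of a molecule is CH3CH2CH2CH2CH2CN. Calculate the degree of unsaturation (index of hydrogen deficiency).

Element totals:
  C: 6
  H: 11
  N: 1
Molecular formula: C6H11N.
DoU = (2C + 2 + N − H − X) / 2 = (2·6 + 2 + 1 − 11 − 0) / 2 = 2.

2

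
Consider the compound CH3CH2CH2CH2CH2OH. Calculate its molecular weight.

88.15 g/mol

Element totals:
  C: 5
  H: 12
  O: 1
Molecular formula: C5H12O.
  M = 5(12.011) + 12(1.008) + 15.999
    = 60.055 + 12.096 + 15.999 = 88.150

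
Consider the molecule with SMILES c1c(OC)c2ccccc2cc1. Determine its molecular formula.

Atom tally by fragment:
  naphthalene ring system core → C:10 H:8
  (− 1 ring H displaced by substituents)
  + OCH3 → C:1 H:3 O:1
Element totals:
  C: 11
  H: 10
  O: 1

C11H10O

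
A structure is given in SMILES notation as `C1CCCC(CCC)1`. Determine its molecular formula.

C8H16

Atom tally by fragment:
  cyclopentane ring core → C:5 H:10
  (− 1 ring H displaced by substituents)
  + CH2CH2CH3 → C:3 H:7
Element totals:
  C: 8
  H: 16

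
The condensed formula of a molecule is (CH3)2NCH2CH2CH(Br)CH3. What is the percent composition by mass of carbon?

40.02%

Element totals:
  C: 6
  H: 14
  Br: 1
  N: 1
Molecular formula: C6H14BrN.
Molar mass = 180.089 g/mol.
Mass from C: 6 × 12.011 = 72.066 g/mol.
%C = 72.066 / 180.089 × 100 = 40.02%.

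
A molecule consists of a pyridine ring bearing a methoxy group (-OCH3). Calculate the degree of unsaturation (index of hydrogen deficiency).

4

Atom tally by fragment:
  pyridine ring core → C:5 H:5 N:1
  (− 1 ring H displaced by substituents)
  + OCH3 → C:1 H:3 O:1
Element totals:
  C: 6
  H: 7
  N: 1
  O: 1
Molecular formula: C6H7NO.
DoU = (2C + 2 + N − H − X) / 2 = (2·6 + 2 + 1 − 7 − 0) / 2 = 4.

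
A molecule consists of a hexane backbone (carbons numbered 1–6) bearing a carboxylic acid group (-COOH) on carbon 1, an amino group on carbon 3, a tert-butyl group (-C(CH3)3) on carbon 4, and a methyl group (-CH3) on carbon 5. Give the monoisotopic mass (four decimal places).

215.1885

Atom tally by fragment:
  HOOCCH2 → C:2 H:3 O:2
  CH2 → C:1 H:2
  CH(NH2) → C:1 H:3 N:1
  CH(C(CH3)3) → C:5 H:10
  CH(CH3) → C:2 H:4
  CH3 → C:1 H:3
Element totals:
  C: 12
  H: 25
  N: 1
  O: 2
Molecular formula: C12H25NO2.
  M = 12(12.0) + 25(1.007825) + 14.003074 + 2(15.994915)
    = 144.000000 + 25.195625 + 14.003074 + 31.989830 = 215.188529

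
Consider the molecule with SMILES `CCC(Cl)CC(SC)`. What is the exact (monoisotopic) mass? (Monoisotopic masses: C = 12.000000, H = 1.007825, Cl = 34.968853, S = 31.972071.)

152.0426

Atom tally by fragment:
  CH3 → C:1 H:3
  CH2 → C:1 H:2
  CH(Cl) → C:1 H:1 Cl:1
  CH2 → C:1 H:2
  CH2SCH3 → C:2 H:5 S:1
Element totals:
  C: 6
  H: 13
  Cl: 1
  S: 1
Molecular formula: C6H13ClS.
  M = 6(12.0) + 13(1.007825) + 34.968853 + 31.972071
    = 72.000000 + 13.101725 + 34.968853 + 31.972071 = 152.042649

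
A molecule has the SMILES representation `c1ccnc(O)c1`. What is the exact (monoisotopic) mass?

95.0371

Atom tally by fragment:
  pyridine ring core → C:5 H:5 N:1
  (− 1 ring H displaced by substituents)
  + OH → O:1 H:1
Element totals:
  C: 5
  H: 5
  N: 1
  O: 1
Molecular formula: C5H5NO.
  M = 5(12.0) + 5(1.007825) + 14.003074 + 15.994915
    = 60.000000 + 5.039125 + 14.003074 + 15.994915 = 95.037114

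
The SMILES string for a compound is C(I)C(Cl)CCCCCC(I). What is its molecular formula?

C8H15ClI2

Atom tally by fragment:
  ICH2 → C:1 H:2 I:1
  CH(Cl) → C:1 H:1 Cl:1
  CH2 → C:1 H:2
  CH2 → C:1 H:2
  CH2 → C:1 H:2
  CH2 → C:1 H:2
  CH2 → C:1 H:2
  CH2I → C:1 H:2 I:1
Element totals:
  C: 8
  H: 15
  Cl: 1
  I: 2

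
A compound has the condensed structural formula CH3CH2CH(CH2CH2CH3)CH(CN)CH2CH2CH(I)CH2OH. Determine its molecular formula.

Atom tally by fragment:
  CH3 → C:1 H:3
  CH2 → C:1 H:2
  CH(CH2CH2CH3) → C:4 H:8
  CH(CN) → C:2 H:1 N:1
  CH2 → C:1 H:2
  CH2 → C:1 H:2
  CH(I) → C:1 H:1 I:1
  CH2OH → C:1 H:3 O:1
Element totals:
  C: 12
  H: 22
  I: 1
  N: 1
  O: 1

C12H22INO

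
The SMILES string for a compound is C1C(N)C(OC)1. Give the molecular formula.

C4H9NO

Atom tally by fragment:
  cyclopropane ring core → C:3 H:6
  (− 2 ring H displaced by substituents)
  + NH2 → N:1 H:2
  + OCH3 → C:1 H:3 O:1
Element totals:
  C: 4
  H: 9
  N: 1
  O: 1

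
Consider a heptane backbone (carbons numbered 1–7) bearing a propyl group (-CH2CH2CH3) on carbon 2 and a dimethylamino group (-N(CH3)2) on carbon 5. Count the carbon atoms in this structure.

Atom tally by fragment:
  CH3 → C:1 H:3
  CH(CH2CH2CH3) → C:4 H:8
  CH2 → C:1 H:2
  CH2 → C:1 H:2
  CH(N(CH3)2) → C:3 H:7 N:1
  CH2 → C:1 H:2
  CH3 → C:1 H:3
Element totals:
  C: 12
  H: 27
  N: 1

12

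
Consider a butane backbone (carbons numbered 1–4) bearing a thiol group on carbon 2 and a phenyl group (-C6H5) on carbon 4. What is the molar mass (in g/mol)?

Atom tally by fragment:
  CH3 → C:1 H:3
  CH(SH) → C:1 H:2 S:1
  CH2 → C:1 H:2
  CH2C6H5 → C:7 H:7
Element totals:
  C: 10
  H: 14
  S: 1
Molecular formula: C10H14S.
  M = 10(12.011) + 14(1.008) + 32.06
    = 120.110 + 14.112 + 32.060 = 166.282

166.28 g/mol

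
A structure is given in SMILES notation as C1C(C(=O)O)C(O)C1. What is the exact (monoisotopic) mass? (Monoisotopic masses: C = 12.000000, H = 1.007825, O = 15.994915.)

Atom tally by fragment:
  cyclobutane ring core → C:4 H:8
  (− 2 ring H displaced by substituents)
  + COOH → C:1 H:1 O:2
  + OH → O:1 H:1
Element totals:
  C: 5
  H: 8
  O: 3
Molecular formula: C5H8O3.
  M = 5(12.0) + 8(1.007825) + 3(15.994915)
    = 60.000000 + 8.062600 + 47.984745 = 116.047345

116.0473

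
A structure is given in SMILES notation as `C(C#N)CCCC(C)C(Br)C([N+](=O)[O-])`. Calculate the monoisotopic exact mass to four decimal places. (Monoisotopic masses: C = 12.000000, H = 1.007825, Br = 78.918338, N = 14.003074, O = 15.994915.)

Atom tally by fragment:
  NCCH2 → C:2 H:2 N:1
  CH2 → C:1 H:2
  CH2 → C:1 H:2
  CH2 → C:1 H:2
  CH(CH3) → C:2 H:4
  CH(Br) → C:1 H:1 Br:1
  CH2NO2 → C:1 H:2 N:1 O:2
Element totals:
  C: 9
  H: 15
  Br: 1
  N: 2
  O: 2
Molecular formula: C9H15BrN2O2.
  M = 9(12.0) + 15(1.007825) + 78.918338 + 2(14.003074) + 2(15.994915)
    = 108.000000 + 15.117375 + 78.918338 + 28.006148 + 31.989830 = 262.031691

262.0317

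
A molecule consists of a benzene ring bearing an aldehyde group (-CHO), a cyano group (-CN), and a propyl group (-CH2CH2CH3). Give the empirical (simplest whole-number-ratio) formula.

Atom tally by fragment:
  benzene ring core → C:6 H:6
  (− 3 ring H displaced by substituents)
  + CHO → C:1 H:1 O:1
  + CN → C:1 N:1
  + CH2CH2CH3 → C:3 H:7
Element totals:
  C: 11
  H: 11
  N: 1
  O: 1
Molecular formula: C11H11NO.
gcd of subscripts (11, 11, 1, 1) = 1, so the empirical formula equals the molecular formula.

C11H11NO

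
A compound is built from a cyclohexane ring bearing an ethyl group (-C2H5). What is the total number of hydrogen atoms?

Atom tally by fragment:
  cyclohexane ring core → C:6 H:12
  (− 1 ring H displaced by substituents)
  + C2H5 → C:2 H:5
Element totals:
  C: 8
  H: 16

16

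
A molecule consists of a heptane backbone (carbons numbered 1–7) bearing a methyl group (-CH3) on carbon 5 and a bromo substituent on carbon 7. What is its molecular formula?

C8H17Br

Atom tally by fragment:
  CH3 → C:1 H:3
  CH2 → C:1 H:2
  CH2 → C:1 H:2
  CH2 → C:1 H:2
  CH(CH3) → C:2 H:4
  CH2 → C:1 H:2
  CH2Br → C:1 H:2 Br:1
Element totals:
  C: 8
  H: 17
  Br: 1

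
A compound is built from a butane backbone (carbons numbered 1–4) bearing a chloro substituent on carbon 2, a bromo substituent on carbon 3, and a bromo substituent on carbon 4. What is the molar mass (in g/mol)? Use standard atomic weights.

250.36 g/mol

Atom tally by fragment:
  CH3 → C:1 H:3
  CH(Cl) → C:1 H:1 Cl:1
  CH(Br) → C:1 H:1 Br:1
  CH2Br → C:1 H:2 Br:1
Element totals:
  C: 4
  H: 7
  Br: 2
  Cl: 1
Molecular formula: C4H7Br2Cl.
  M = 4(12.011) + 7(1.008) + 2(79.904) + 35.45
    = 48.044 + 7.056 + 159.808 + 35.450 = 250.358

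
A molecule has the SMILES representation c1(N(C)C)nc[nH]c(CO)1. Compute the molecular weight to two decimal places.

Atom tally by fragment:
  imidazole ring core → C:3 H:4 N:2
  (− 2 ring H displaced by substituents)
  + N(CH3)2 → N:1 C:2 H:6
  + CH2OH → C:1 H:3 O:1
Element totals:
  C: 6
  H: 11
  N: 3
  O: 1
Molecular formula: C6H11N3O.
  M = 6(12.011) + 11(1.008) + 3(14.007) + 15.999
    = 72.066 + 11.088 + 42.021 + 15.999 = 141.174

141.17 g/mol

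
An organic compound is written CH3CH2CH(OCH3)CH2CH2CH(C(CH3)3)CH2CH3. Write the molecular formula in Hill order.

Atom tally by fragment:
  CH3 → C:1 H:3
  CH2 → C:1 H:2
  CH(OCH3) → C:2 H:4 O:1
  CH2 → C:1 H:2
  CH2 → C:1 H:2
  CH(C(CH3)3) → C:5 H:10
  CH2 → C:1 H:2
  CH3 → C:1 H:3
Element totals:
  C: 13
  H: 28
  O: 1

C13H28O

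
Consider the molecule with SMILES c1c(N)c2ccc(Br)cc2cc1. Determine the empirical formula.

C10H8BrN

Atom tally by fragment:
  naphthalene ring system core → C:10 H:8
  (− 2 ring H displaced by substituents)
  + NH2 → N:1 H:2
  + Br → Br:1
Element totals:
  C: 10
  H: 8
  Br: 1
  N: 1
Molecular formula: C10H8BrN.
gcd of subscripts (1, 10, 8, 1) = 1, so the empirical formula equals the molecular formula.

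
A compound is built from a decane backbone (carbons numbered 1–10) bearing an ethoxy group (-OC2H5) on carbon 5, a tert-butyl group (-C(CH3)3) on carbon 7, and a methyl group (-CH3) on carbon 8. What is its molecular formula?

Atom tally by fragment:
  CH3 → C:1 H:3
  CH2 → C:1 H:2
  CH2 → C:1 H:2
  CH2 → C:1 H:2
  CH(OC2H5) → C:3 H:6 O:1
  CH2 → C:1 H:2
  CH(C(CH3)3) → C:5 H:10
  CH(CH3) → C:2 H:4
  CH2 → C:1 H:2
  CH3 → C:1 H:3
Element totals:
  C: 17
  H: 36
  O: 1

C17H36O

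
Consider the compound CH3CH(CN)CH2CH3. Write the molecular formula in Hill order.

Atom tally by fragment:
  CH3 → C:1 H:3
  CH(CN) → C:2 H:1 N:1
  CH2 → C:1 H:2
  CH3 → C:1 H:3
Element totals:
  C: 5
  H: 9
  N: 1

C5H9N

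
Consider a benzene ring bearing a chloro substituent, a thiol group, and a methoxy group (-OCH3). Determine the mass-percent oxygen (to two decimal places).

Atom tally by fragment:
  benzene ring core → C:6 H:6
  (− 3 ring H displaced by substituents)
  + Cl → Cl:1
  + SH → S:1 H:1
  + OCH3 → C:1 H:3 O:1
Element totals:
  C: 7
  H: 7
  Cl: 1
  O: 1
  S: 1
Molecular formula: C7H7ClOS.
Molar mass = 174.642 g/mol.
Mass from O: 1 × 15.999 = 15.999 g/mol.
%O = 15.999 / 174.642 × 100 = 9.16%.

9.16%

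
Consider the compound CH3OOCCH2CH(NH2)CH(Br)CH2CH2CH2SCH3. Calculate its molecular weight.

284.21 g/mol

Atom tally by fragment:
  CH3OOCCH2 → C:3 H:5 O:2
  CH(NH2) → C:1 H:3 N:1
  CH(Br) → C:1 H:1 Br:1
  CH2 → C:1 H:2
  CH2 → C:1 H:2
  CH2SCH3 → C:2 H:5 S:1
Element totals:
  C: 9
  H: 18
  Br: 1
  N: 1
  O: 2
  S: 1
Molecular formula: C9H18BrNO2S.
  M = 9(12.011) + 18(1.008) + 79.904 + 14.007 + 2(15.999) + 32.06
    = 108.099 + 18.144 + 79.904 + 14.007 + 31.998 + 32.060 = 284.212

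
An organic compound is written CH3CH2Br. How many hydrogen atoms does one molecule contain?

5

Atom tally by fragment:
  CH3 → C:1 H:3
  CH2Br → C:1 H:2 Br:1
Element totals:
  C: 2
  H: 5
  Br: 1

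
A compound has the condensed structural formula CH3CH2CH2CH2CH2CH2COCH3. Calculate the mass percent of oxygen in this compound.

12.48%

Element totals:
  C: 8
  H: 16
  O: 1
Molecular formula: C8H16O.
Molar mass = 128.215 g/mol.
Mass from O: 1 × 15.999 = 15.999 g/mol.
%O = 15.999 / 128.215 × 100 = 12.48%.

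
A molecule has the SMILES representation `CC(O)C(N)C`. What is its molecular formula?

Atom tally by fragment:
  CH3 → C:1 H:3
  CH(OH) → C:1 H:2 O:1
  CH(NH2) → C:1 H:3 N:1
  CH3 → C:1 H:3
Element totals:
  C: 4
  H: 11
  N: 1
  O: 1

C4H11NO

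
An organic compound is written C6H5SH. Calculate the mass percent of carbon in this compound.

65.41%

Atom tally by fragment:
  benzene ring core → C:6 H:6
  (− 1 ring H displaced by substituents)
  + SH → S:1 H:1
Element totals:
  C: 6
  H: 6
  S: 1
Molecular formula: C6H6S.
Molar mass = 110.174 g/mol.
Mass from C: 6 × 12.011 = 72.066 g/mol.
%C = 72.066 / 110.174 × 100 = 65.41%.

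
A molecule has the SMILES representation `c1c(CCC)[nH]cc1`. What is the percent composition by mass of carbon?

77.01%

Atom tally by fragment:
  pyrrole ring core → C:4 H:5 N:1
  (− 1 ring H displaced by substituents)
  + CH2CH2CH3 → C:3 H:7
Element totals:
  C: 7
  H: 11
  N: 1
Molecular formula: C7H11N.
Molar mass = 109.172 g/mol.
Mass from C: 7 × 12.011 = 84.077 g/mol.
%C = 84.077 / 109.172 × 100 = 77.01%.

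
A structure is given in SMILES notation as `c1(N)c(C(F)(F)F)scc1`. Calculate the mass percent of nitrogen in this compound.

8.38%

Atom tally by fragment:
  thiophene ring core → C:4 H:4 S:1
  (− 2 ring H displaced by substituents)
  + NH2 → N:1 H:2
  + CF3 → C:1 F:3
Element totals:
  C: 5
  H: 4
  F: 3
  N: 1
  S: 1
Molecular formula: C5H4F3NS.
Molar mass = 167.148 g/mol.
Mass from N: 1 × 14.007 = 14.007 g/mol.
%N = 14.007 / 167.148 × 100 = 8.38%.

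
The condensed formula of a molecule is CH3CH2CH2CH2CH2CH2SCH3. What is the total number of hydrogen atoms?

16

Atom tally by fragment:
  CH3 → C:1 H:3
  CH2 → C:1 H:2
  CH2 → C:1 H:2
  CH2 → C:1 H:2
  CH2 → C:1 H:2
  CH2SCH3 → C:2 H:5 S:1
Element totals:
  C: 7
  H: 16
  S: 1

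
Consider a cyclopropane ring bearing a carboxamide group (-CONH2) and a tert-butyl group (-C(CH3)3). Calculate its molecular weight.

141.21 g/mol

Atom tally by fragment:
  cyclopropane ring core → C:3 H:6
  (− 2 ring H displaced by substituents)
  + CONH2 → C:1 H:2 O:1 N:1
  + C(CH3)3 → C:4 H:9
Element totals:
  C: 8
  H: 15
  N: 1
  O: 1
Molecular formula: C8H15NO.
  M = 8(12.011) + 15(1.008) + 14.007 + 15.999
    = 96.088 + 15.120 + 14.007 + 15.999 = 141.214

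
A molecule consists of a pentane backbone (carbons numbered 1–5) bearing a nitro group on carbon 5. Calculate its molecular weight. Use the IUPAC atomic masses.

117.15 g/mol

Atom tally by fragment:
  CH3 → C:1 H:3
  CH2 → C:1 H:2
  CH2 → C:1 H:2
  CH2 → C:1 H:2
  CH2NO2 → C:1 H:2 N:1 O:2
Element totals:
  C: 5
  H: 11
  N: 1
  O: 2
Molecular formula: C5H11NO2.
  M = 5(12.011) + 11(1.008) + 14.007 + 2(15.999)
    = 60.055 + 11.088 + 14.007 + 31.998 = 117.148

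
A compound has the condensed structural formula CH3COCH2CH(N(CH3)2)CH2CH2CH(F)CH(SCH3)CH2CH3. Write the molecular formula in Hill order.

Atom tally by fragment:
  CH3COCH2 → C:3 H:5 O:1
  CH(N(CH3)2) → C:3 H:7 N:1
  CH2 → C:1 H:2
  CH2 → C:1 H:2
  CH(F) → C:1 H:1 F:1
  CH(SCH3) → C:2 H:4 S:1
  CH2 → C:1 H:2
  CH3 → C:1 H:3
Element totals:
  C: 13
  H: 26
  F: 1
  N: 1
  O: 1
  S: 1

C13H26FNOS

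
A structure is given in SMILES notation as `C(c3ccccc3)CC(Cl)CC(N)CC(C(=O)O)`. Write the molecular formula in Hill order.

Atom tally by fragment:
  C6H5CH2 → C:7 H:7
  CH2 → C:1 H:2
  CH(Cl) → C:1 H:1 Cl:1
  CH2 → C:1 H:2
  CH(NH2) → C:1 H:3 N:1
  CH2 → C:1 H:2
  CH2COOH → C:2 H:3 O:2
Element totals:
  C: 14
  H: 20
  Cl: 1
  N: 1
  O: 2

C14H20ClNO2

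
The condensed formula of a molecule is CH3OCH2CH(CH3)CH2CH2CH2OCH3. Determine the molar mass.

Element totals:
  C: 8
  H: 18
  O: 2
Molecular formula: C8H18O2.
  M = 8(12.011) + 18(1.008) + 2(15.999)
    = 96.088 + 18.144 + 31.998 = 146.230

146.23 g/mol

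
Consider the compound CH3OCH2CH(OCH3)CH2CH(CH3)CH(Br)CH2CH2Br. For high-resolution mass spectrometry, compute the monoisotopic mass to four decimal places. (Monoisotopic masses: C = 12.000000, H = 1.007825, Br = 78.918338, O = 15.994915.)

329.9830

Element totals:
  C: 10
  H: 20
  Br: 2
  O: 2
Molecular formula: C10H20Br2O2.
  M = 10(12.0) + 20(1.007825) + 2(78.918338) + 2(15.994915)
    = 120.000000 + 20.156500 + 157.836676 + 31.989830 = 329.983006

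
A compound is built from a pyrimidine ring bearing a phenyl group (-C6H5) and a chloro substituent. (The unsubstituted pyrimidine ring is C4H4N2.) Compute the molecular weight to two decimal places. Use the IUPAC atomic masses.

Atom tally by fragment:
  pyrimidine ring core → C:4 H:4 N:2
  (− 2 ring H displaced by substituents)
  + C6H5 → C:6 H:5
  + Cl → Cl:1
Element totals:
  C: 10
  H: 7
  Cl: 1
  N: 2
Molecular formula: C10H7ClN2.
  M = 10(12.011) + 7(1.008) + 35.45 + 2(14.007)
    = 120.110 + 7.056 + 35.450 + 28.014 = 190.630

190.63 g/mol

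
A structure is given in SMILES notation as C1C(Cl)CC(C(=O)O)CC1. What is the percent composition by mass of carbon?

51.70%

Atom tally by fragment:
  cyclohexane ring core → C:6 H:12
  (− 2 ring H displaced by substituents)
  + Cl → Cl:1
  + COOH → C:1 H:1 O:2
Element totals:
  C: 7
  H: 11
  Cl: 1
  O: 2
Molecular formula: C7H11ClO2.
Molar mass = 162.613 g/mol.
Mass from C: 7 × 12.011 = 84.077 g/mol.
%C = 84.077 / 162.613 × 100 = 51.70%.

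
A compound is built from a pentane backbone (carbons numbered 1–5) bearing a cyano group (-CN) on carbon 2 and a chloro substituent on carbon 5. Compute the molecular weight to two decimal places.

131.60 g/mol

Atom tally by fragment:
  CH3 → C:1 H:3
  CH(CN) → C:2 H:1 N:1
  CH2 → C:1 H:2
  CH2 → C:1 H:2
  CH2Cl → C:1 H:2 Cl:1
Element totals:
  C: 6
  H: 10
  Cl: 1
  N: 1
Molecular formula: C6H10ClN.
  M = 6(12.011) + 10(1.008) + 35.45 + 14.007
    = 72.066 + 10.080 + 35.450 + 14.007 = 131.603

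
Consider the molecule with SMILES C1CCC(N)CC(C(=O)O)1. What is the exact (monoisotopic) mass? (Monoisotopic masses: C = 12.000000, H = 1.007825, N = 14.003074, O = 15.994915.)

Atom tally by fragment:
  cyclohexane ring core → C:6 H:12
  (− 2 ring H displaced by substituents)
  + NH2 → N:1 H:2
  + COOH → C:1 H:1 O:2
Element totals:
  C: 7
  H: 13
  N: 1
  O: 2
Molecular formula: C7H13NO2.
  M = 7(12.0) + 13(1.007825) + 14.003074 + 2(15.994915)
    = 84.000000 + 13.101725 + 14.003074 + 31.989830 = 143.094629

143.0946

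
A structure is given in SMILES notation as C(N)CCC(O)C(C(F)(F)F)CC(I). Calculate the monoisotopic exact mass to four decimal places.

Atom tally by fragment:
  H2NCH2 → C:1 H:4 N:1
  CH2 → C:1 H:2
  CH2 → C:1 H:2
  CH(OH) → C:1 H:2 O:1
  CH(CF3) → C:2 H:1 F:3
  CH2 → C:1 H:2
  CH2I → C:1 H:2 I:1
Element totals:
  C: 8
  H: 15
  F: 3
  I: 1
  N: 1
  O: 1
Molecular formula: C8H15F3INO.
  M = 8(12.0) + 15(1.007825) + 3(18.998403) + 126.904472 + 14.003074 + 15.994915
    = 96.000000 + 15.117375 + 56.995209 + 126.904472 + 14.003074 + 15.994915 = 325.015045

325.0150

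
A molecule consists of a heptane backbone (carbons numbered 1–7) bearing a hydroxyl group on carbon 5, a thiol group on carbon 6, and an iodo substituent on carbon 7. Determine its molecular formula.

C7H15IOS

Atom tally by fragment:
  CH3 → C:1 H:3
  CH2 → C:1 H:2
  CH2 → C:1 H:2
  CH2 → C:1 H:2
  CH(OH) → C:1 H:2 O:1
  CH(SH) → C:1 H:2 S:1
  CH2I → C:1 H:2 I:1
Element totals:
  C: 7
  H: 15
  I: 1
  O: 1
  S: 1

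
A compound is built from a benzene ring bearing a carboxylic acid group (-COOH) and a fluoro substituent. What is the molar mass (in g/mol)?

Atom tally by fragment:
  benzene ring core → C:6 H:6
  (− 2 ring H displaced by substituents)
  + COOH → C:1 H:1 O:2
  + F → F:1
Element totals:
  C: 7
  H: 5
  F: 1
  O: 2
Molecular formula: C7H5FO2.
  M = 7(12.011) + 5(1.008) + 18.998 + 2(15.999)
    = 84.077 + 5.040 + 18.998 + 31.998 = 140.113

140.11 g/mol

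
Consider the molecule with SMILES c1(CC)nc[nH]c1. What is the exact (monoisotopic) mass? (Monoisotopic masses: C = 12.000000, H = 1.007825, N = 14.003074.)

Atom tally by fragment:
  imidazole ring core → C:3 H:4 N:2
  (− 1 ring H displaced by substituents)
  + C2H5 → C:2 H:5
Element totals:
  C: 5
  H: 8
  N: 2
Molecular formula: C5H8N2.
  M = 5(12.0) + 8(1.007825) + 2(14.003074)
    = 60.000000 + 8.062600 + 28.006148 = 96.068748

96.0687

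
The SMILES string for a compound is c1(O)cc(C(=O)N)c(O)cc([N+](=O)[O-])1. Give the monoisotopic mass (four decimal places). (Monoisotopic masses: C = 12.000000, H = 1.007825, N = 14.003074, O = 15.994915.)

198.0277

Atom tally by fragment:
  benzene ring core → C:6 H:6
  (− 4 ring H displaced by substituents)
  + OH → O:1 H:1
  + CONH2 → C:1 H:2 O:1 N:1
  + OH → O:1 H:1
  + NO2 → N:1 O:2
Element totals:
  C: 7
  H: 6
  N: 2
  O: 5
Molecular formula: C7H6N2O5.
  M = 7(12.0) + 6(1.007825) + 2(14.003074) + 5(15.994915)
    = 84.000000 + 6.046950 + 28.006148 + 79.974575 = 198.027673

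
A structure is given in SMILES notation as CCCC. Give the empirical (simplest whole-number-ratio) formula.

C2H5

Atom tally by fragment:
  CH3 → C:1 H:3
  CH2 → C:1 H:2
  CH2 → C:1 H:2
  CH3 → C:1 H:3
Element totals:
  C: 4
  H: 10
Molecular formula: C4H10.
gcd of subscripts = 2; dividing each by 2:
  C: 4/2 = 2
  H: 10/2 = 5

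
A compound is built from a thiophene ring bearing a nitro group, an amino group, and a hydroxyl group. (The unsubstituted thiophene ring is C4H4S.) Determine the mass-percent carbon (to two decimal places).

30.00%

Atom tally by fragment:
  thiophene ring core → C:4 H:4 S:1
  (− 3 ring H displaced by substituents)
  + NO2 → N:1 O:2
  + NH2 → N:1 H:2
  + OH → O:1 H:1
Element totals:
  C: 4
  H: 4
  N: 2
  O: 3
  S: 1
Molecular formula: C4H4N2O3S.
Molar mass = 160.147 g/mol.
Mass from C: 4 × 12.011 = 48.044 g/mol.
%C = 48.044 / 160.147 × 100 = 30.00%.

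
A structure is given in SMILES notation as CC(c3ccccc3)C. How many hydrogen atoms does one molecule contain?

Atom tally by fragment:
  CH3 → C:1 H:3
  CH(C6H5) → C:7 H:6
  CH3 → C:1 H:3
Element totals:
  C: 9
  H: 12

12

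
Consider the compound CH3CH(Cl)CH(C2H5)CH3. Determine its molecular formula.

C6H13Cl

Atom tally by fragment:
  CH3 → C:1 H:3
  CH(Cl) → C:1 H:1 Cl:1
  CH(C2H5) → C:3 H:6
  CH3 → C:1 H:3
Element totals:
  C: 6
  H: 13
  Cl: 1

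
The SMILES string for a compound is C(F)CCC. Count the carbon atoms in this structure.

4

Atom tally by fragment:
  FCH2 → C:1 H:2 F:1
  CH2 → C:1 H:2
  CH2 → C:1 H:2
  CH3 → C:1 H:3
Element totals:
  C: 4
  H: 9
  F: 1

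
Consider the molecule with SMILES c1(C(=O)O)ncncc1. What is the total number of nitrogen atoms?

2

Atom tally by fragment:
  pyrimidine ring core → C:4 H:4 N:2
  (− 1 ring H displaced by substituents)
  + COOH → C:1 H:1 O:2
Element totals:
  C: 5
  H: 4
  N: 2
  O: 2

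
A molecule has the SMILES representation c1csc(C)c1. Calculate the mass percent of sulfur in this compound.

32.66%

Atom tally by fragment:
  thiophene ring core → C:4 H:4 S:1
  (− 1 ring H displaced by substituents)
  + CH3 → C:1 H:3
Element totals:
  C: 5
  H: 6
  S: 1
Molecular formula: C5H6S.
Molar mass = 98.163 g/mol.
Mass from S: 1 × 32.06 = 32.060 g/mol.
%S = 32.060 / 98.163 × 100 = 32.66%.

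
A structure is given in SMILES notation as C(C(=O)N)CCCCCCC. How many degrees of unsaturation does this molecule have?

Atom tally by fragment:
  H2NOCCH2 → C:2 H:4 O:1 N:1
  CH2 → C:1 H:2
  CH2 → C:1 H:2
  CH2 → C:1 H:2
  CH2 → C:1 H:2
  CH2 → C:1 H:2
  CH2 → C:1 H:2
  CH3 → C:1 H:3
Element totals:
  C: 9
  H: 19
  N: 1
  O: 1
Molecular formula: C9H19NO.
DoU = (2C + 2 + N − H − X) / 2 = (2·9 + 2 + 1 − 19 − 0) / 2 = 1.

1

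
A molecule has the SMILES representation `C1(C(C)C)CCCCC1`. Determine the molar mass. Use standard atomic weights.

126.24 g/mol

Atom tally by fragment:
  cyclohexane ring core → C:6 H:12
  (− 1 ring H displaced by substituents)
  + CH(CH3)2 → C:3 H:7
Element totals:
  C: 9
  H: 18
Molecular formula: C9H18.
  M = 9(12.011) + 18(1.008)
    = 108.099 + 18.144 = 126.243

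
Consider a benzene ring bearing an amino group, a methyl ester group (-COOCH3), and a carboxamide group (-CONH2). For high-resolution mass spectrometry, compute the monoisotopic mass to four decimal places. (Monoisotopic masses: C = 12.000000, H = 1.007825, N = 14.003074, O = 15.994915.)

194.0691

Atom tally by fragment:
  benzene ring core → C:6 H:6
  (− 3 ring H displaced by substituents)
  + NH2 → N:1 H:2
  + COOCH3 → C:2 H:3 O:2
  + CONH2 → C:1 H:2 O:1 N:1
Element totals:
  C: 9
  H: 10
  N: 2
  O: 3
Molecular formula: C9H10N2O3.
  M = 9(12.0) + 10(1.007825) + 2(14.003074) + 3(15.994915)
    = 108.000000 + 10.078250 + 28.006148 + 47.984745 = 194.069143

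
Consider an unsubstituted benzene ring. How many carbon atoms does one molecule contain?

Atom tally by fragment:
  benzene ring core → C:6 H:6
Element totals:
  C: 6
  H: 6

6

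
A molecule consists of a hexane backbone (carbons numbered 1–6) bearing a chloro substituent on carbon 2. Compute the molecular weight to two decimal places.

Atom tally by fragment:
  CH3 → C:1 H:3
  CH(Cl) → C:1 H:1 Cl:1
  CH2 → C:1 H:2
  CH2 → C:1 H:2
  CH2 → C:1 H:2
  CH3 → C:1 H:3
Element totals:
  C: 6
  H: 13
  Cl: 1
Molecular formula: C6H13Cl.
  M = 6(12.011) + 13(1.008) + 35.45
    = 72.066 + 13.104 + 35.450 = 120.620

120.62 g/mol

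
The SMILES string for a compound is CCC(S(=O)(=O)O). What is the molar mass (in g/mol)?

Atom tally by fragment:
  CH3 → C:1 H:3
  CH2 → C:1 H:2
  CH2SO3H → C:1 H:3 S:1 O:3
Element totals:
  C: 3
  H: 8
  O: 3
  S: 1
Molecular formula: C3H8O3S.
  M = 3(12.011) + 8(1.008) + 3(15.999) + 32.06
    = 36.033 + 8.064 + 47.997 + 32.060 = 124.154

124.15 g/mol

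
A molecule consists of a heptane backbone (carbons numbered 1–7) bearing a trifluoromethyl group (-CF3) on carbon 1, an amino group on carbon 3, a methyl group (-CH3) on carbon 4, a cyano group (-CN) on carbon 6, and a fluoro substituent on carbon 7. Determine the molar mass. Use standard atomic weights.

240.24 g/mol

Atom tally by fragment:
  F3CCH2 → C:2 H:2 F:3
  CH2 → C:1 H:2
  CH(NH2) → C:1 H:3 N:1
  CH(CH3) → C:2 H:4
  CH2 → C:1 H:2
  CH(CN) → C:2 H:1 N:1
  CH2F → C:1 H:2 F:1
Element totals:
  C: 10
  H: 16
  F: 4
  N: 2
Molecular formula: C10H16F4N2.
  M = 10(12.011) + 16(1.008) + 4(18.998) + 2(14.007)
    = 120.110 + 16.128 + 75.992 + 28.014 = 240.244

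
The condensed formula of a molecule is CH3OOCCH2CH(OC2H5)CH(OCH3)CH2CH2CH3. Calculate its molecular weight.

Element totals:
  C: 11
  H: 22
  O: 4
Molecular formula: C11H22O4.
  M = 11(12.011) + 22(1.008) + 4(15.999)
    = 132.121 + 22.176 + 63.996 = 218.293

218.29 g/mol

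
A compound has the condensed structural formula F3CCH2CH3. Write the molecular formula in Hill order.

C3H5F3

Atom tally by fragment:
  F3CCH2 → C:2 H:2 F:3
  CH3 → C:1 H:3
Element totals:
  C: 3
  H: 5
  F: 3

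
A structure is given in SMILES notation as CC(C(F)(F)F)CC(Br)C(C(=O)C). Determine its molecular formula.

Atom tally by fragment:
  CH3 → C:1 H:3
  CH(CF3) → C:2 H:1 F:3
  CH2 → C:1 H:2
  CH(Br) → C:1 H:1 Br:1
  CH2COCH3 → C:3 H:5 O:1
Element totals:
  C: 8
  H: 12
  Br: 1
  F: 3
  O: 1

C8H12BrF3O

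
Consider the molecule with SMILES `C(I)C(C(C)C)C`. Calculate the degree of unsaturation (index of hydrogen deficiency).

0

Atom tally by fragment:
  ICH2 → C:1 H:2 I:1
  CH(CH(CH3)2) → C:4 H:8
  CH3 → C:1 H:3
Element totals:
  C: 6
  H: 13
  I: 1
Molecular formula: C6H13I.
DoU = (2C + 2 + N − H − X) / 2 = (2·6 + 2 + 0 − 13 − 1) / 2 = 0.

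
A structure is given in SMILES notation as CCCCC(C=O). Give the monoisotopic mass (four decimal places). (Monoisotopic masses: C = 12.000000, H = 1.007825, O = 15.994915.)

100.0888

Atom tally by fragment:
  CH3 → C:1 H:3
  CH2 → C:1 H:2
  CH2 → C:1 H:2
  CH2 → C:1 H:2
  CH2CHO → C:2 H:3 O:1
Element totals:
  C: 6
  H: 12
  O: 1
Molecular formula: C6H12O.
  M = 6(12.0) + 12(1.007825) + 15.994915
    = 72.000000 + 12.093900 + 15.994915 = 100.088815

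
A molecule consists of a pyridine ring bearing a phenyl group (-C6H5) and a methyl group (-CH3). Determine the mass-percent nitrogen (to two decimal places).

Atom tally by fragment:
  pyridine ring core → C:5 H:5 N:1
  (− 2 ring H displaced by substituents)
  + C6H5 → C:6 H:5
  + CH3 → C:1 H:3
Element totals:
  C: 12
  H: 11
  N: 1
Molecular formula: C12H11N.
Molar mass = 169.227 g/mol.
Mass from N: 1 × 14.007 = 14.007 g/mol.
%N = 14.007 / 169.227 × 100 = 8.28%.

8.28%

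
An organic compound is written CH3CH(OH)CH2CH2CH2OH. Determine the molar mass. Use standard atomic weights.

Atom tally by fragment:
  CH3 → C:1 H:3
  CH(OH) → C:1 H:2 O:1
  CH2 → C:1 H:2
  CH2CH2OH → C:2 H:5 O:1
Element totals:
  C: 5
  H: 12
  O: 2
Molecular formula: C5H12O2.
  M = 5(12.011) + 12(1.008) + 2(15.999)
    = 60.055 + 12.096 + 31.998 = 104.149

104.15 g/mol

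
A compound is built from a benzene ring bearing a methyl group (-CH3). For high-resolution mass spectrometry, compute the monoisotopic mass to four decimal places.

92.0626

Atom tally by fragment:
  benzene ring core → C:6 H:6
  (− 1 ring H displaced by substituents)
  + CH3 → C:1 H:3
Element totals:
  C: 7
  H: 8
Molecular formula: C7H8.
  M = 7(12.0) + 8(1.007825)
    = 84.000000 + 8.062600 = 92.062600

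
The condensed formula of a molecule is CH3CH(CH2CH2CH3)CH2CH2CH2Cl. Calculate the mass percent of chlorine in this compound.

Atom tally by fragment:
  CH3 → C:1 H:3
  CH(CH2CH2CH3) → C:4 H:8
  CH2 → C:1 H:2
  CH2 → C:1 H:2
  CH2Cl → C:1 H:2 Cl:1
Element totals:
  C: 8
  H: 17
  Cl: 1
Molecular formula: C8H17Cl.
Molar mass = 148.674 g/mol.
Mass from Cl: 1 × 35.45 = 35.450 g/mol.
%Cl = 35.450 / 148.674 × 100 = 23.84%.

23.84%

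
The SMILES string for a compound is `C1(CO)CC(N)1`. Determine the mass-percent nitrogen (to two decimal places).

Atom tally by fragment:
  cyclopropane ring core → C:3 H:6
  (− 2 ring H displaced by substituents)
  + CH2OH → C:1 H:3 O:1
  + NH2 → N:1 H:2
Element totals:
  C: 4
  H: 9
  N: 1
  O: 1
Molecular formula: C4H9NO.
Molar mass = 87.122 g/mol.
Mass from N: 1 × 14.007 = 14.007 g/mol.
%N = 14.007 / 87.122 × 100 = 16.08%.

16.08%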